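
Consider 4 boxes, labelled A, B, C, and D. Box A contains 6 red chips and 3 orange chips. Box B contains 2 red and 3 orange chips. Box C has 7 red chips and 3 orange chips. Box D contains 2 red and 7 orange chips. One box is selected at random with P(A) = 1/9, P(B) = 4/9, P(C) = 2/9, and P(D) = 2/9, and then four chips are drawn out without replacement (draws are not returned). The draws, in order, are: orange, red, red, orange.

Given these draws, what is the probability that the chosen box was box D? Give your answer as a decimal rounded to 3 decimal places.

Under each hypothesis, the probability of the observed sequence is: P(data | box A) = (3/9)(6/8)(5/7)(2/6) = 0.059524; P(data | box B) = (3/5)(2/4)(1/3)(2/2) = 0.1; P(data | box C) = (3/10)(7/9)(6/8)(2/7) = 0.05; P(data | box D) = (7/9)(2/8)(1/7)(6/6) = 0.027778.
Multiplying each by its prior: 1/9 · 0.059524 = 0.0066138, 4/9 · 0.1 = 0.044444, 2/9 · 0.05 = 0.011111, 2/9 · 0.027778 = 0.0061728; these sum to 0.068342.
Therefore the posterior P(box D | data) = (0.0061728) / (0.068342) = 0.090323.

0.090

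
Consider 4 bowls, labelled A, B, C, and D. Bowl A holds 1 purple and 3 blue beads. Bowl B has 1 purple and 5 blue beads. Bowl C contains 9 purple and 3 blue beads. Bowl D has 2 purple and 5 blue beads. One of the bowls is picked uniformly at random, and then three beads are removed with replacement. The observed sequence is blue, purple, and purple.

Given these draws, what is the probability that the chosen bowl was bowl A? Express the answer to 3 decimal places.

Under each hypothesis, the probability of the observed sequence is: P(data | bowl A) = (3/4)(1/4)(1/4) = 0.046875; P(data | bowl B) = (5/6)(1/6)(1/6) = 0.023148; P(data | bowl C) = (3/12)(9/12)(9/12) = 0.14062; P(data | bowl D) = (5/7)(2/7)(2/7) = 0.058309.
Multiplying each by its prior: 1/4 · 0.046875 = 0.011719, 1/4 · 0.023148 = 0.005787, 1/4 · 0.14062 = 0.035156, 1/4 · 0.058309 = 0.014577; these sum to 0.067239.
So P(bowl A | data) = (0.011719) / (0.067239) = 0.17428.

0.174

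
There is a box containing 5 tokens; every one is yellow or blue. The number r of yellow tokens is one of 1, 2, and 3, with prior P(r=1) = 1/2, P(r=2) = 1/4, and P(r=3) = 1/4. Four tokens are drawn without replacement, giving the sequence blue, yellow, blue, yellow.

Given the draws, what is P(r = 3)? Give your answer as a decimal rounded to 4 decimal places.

0.5000

The likelihood of the observed sequence under each hypothesis: P(data | r = 1) = (4/5)(1/4)(3/3)(0/2) = 0; P(data | r = 2) = (3/5)(2/4)(2/3)(1/2) = 1/10; P(data | r = 3) = (2/5)(3/4)(1/3)(2/2) = 1/10.
Multiplying each by its prior: 1/2 · 0 = 0, 1/4 · 1/10 = 1/40, 1/4 · 1/10 = 1/40; these sum to 1/20.
Hence P(r = 3 | data) = (1/40) / (1/20) = 1/2.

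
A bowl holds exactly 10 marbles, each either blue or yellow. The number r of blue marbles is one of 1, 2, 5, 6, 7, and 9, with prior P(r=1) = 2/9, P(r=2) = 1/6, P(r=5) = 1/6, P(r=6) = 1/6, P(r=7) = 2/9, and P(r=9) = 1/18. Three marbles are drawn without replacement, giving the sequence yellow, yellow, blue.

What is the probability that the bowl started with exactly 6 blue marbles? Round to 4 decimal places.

Compute the likelihood of the observed sequence for each case: P(data | r = 1) = (9/10)(8/9)(1/8) = 0.1; P(data | r = 2) = (8/10)(7/9)(2/8) = 0.15556; P(data | r = 5) = (5/10)(4/9)(5/8) = 0.13889; P(data | r = 6) = (4/10)(3/9)(6/8) = 0.1; P(data | r = 7) = (3/10)(2/9)(7/8) = 0.058333; P(data | r = 9) = (1/10)(0/9) = 0.
Weighting by the prior gives 2/9 · 0.1 = 0.022222, 1/6 · 0.15556 = 0.025926, 1/6 · 0.13889 = 0.023148, 1/6 · 0.1 = 0.016667, 2/9 · 0.058333 = 0.012963, 1/18 · 0 = 0; with total 0.10093.
Therefore the posterior P(r = 6 | data) = (0.016667) / (0.10093) = 0.16514.

0.1651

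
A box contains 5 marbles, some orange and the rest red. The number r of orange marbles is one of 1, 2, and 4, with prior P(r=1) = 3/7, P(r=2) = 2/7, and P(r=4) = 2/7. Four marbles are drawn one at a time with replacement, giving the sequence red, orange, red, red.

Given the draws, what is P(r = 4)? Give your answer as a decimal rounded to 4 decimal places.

0.0260

Under each hypothesis, the probability of the observed sequence is: P(data | r = 1) = (4/5)(1/5)(4/5)(4/5) = 0.1024; P(data | r = 2) = (3/5)(2/5)(3/5)(3/5) = 0.0864; P(data | r = 4) = (1/5)(4/5)(1/5)(1/5) = 0.0064.
The prior-weighted likelihoods are 3/7 · 0.1024 = 0.043886, 2/7 · 0.0864 = 0.024686, 2/7 · 0.0064 = 0.0018286; with total 0.0704.
Therefore the posterior P(r = 4 | data) = (0.0018286) / (0.0704) = 0.025974.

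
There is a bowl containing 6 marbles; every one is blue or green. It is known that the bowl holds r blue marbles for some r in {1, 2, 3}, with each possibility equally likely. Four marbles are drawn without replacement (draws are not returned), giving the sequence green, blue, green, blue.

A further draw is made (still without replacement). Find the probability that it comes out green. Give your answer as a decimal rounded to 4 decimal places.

Compute the likelihood of the observed sequence for each case: P(data | r = 1) = (5/6)(1/5)(4/4)(0/3) = 0; P(data | r = 2) = (4/6)(2/5)(3/4)(1/3) = 1/15; P(data | r = 3) = (3/6)(3/5)(2/4)(2/3) = 1/10.
Weighting by the prior gives 1/3 · 0 = 0, 1/3 · 1/15 = 1/45, 1/3 · 1/10 = 1/30; with total 1/18.
Dividing through by the total gives posterior P(r = 1 | data) = 0, P(r = 2 | data) = 2/5, P(r = 3 | data) = 3/5.
So P(green next | data) = Σ P(green next | H) P(H | data) = (1)(2/5) + (1/2)(3/5) = 7/10.

0.7000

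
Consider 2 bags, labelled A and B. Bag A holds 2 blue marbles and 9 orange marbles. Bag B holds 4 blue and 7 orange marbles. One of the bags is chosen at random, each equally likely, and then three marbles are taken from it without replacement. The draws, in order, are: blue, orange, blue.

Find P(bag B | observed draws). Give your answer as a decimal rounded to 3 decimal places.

0.824

Under each hypothesis, the probability of the observed sequence is: P(data | bag A) = (2/11)(9/10)(1/9) = 1/55; P(data | bag B) = (4/11)(7/10)(3/9) = 14/165.
Multiplying each by its prior: 1/2 · 1/55 = 1/110, 1/2 · 14/165 = 7/165; these sum to 17/330.
Therefore the posterior P(bag B | data) = (7/165) / (17/330) = 14/17.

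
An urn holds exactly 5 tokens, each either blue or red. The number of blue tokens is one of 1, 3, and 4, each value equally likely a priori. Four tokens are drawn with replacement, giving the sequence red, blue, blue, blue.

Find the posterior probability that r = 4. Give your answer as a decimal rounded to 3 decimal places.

For each hypothesis, P(data | H) works out to: P(data | r = 1) = (4/5)(1/5)(1/5)(1/5) = 0.0064; P(data | r = 3) = (2/5)(3/5)(3/5)(3/5) = 0.0864; P(data | r = 4) = (1/5)(4/5)(4/5)(4/5) = 0.1024.
Multiplying each by its prior: 1/3 · 0.0064 = 0.0021333, 1/3 · 0.0864 = 0.0288, 1/3 · 0.1024 = 0.034133; summing to 0.065067.
Therefore the posterior P(r = 4 | data) = (0.034133) / (0.065067) = 0.52459.

0.525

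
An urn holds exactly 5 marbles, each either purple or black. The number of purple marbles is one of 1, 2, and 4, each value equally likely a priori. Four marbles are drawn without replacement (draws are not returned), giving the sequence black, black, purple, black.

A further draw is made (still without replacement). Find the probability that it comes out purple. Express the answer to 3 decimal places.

0.333

Compute the likelihood of the observed sequence for each case: P(data | r = 1) = (4/5)(3/4)(1/3)(2/2) = 1/5; P(data | r = 2) = (3/5)(2/4)(2/3)(1/2) = 1/10; P(data | r = 4) = (1/5)(0/4) = 0.
Multiplying each by its prior: 1/3 · 1/5 = 1/15, 1/3 · 1/10 = 1/30, 1/3 · 0 = 0; summing to 1/10.
Dividing through by the total gives posterior P(r = 1 | data) = 2/3, P(r = 2 | data) = 1/3, P(r = 4 | data) = 0.
The predictive probability is P(purple next | data) = (0)(2/3) + (1)(1/3) = 1/3.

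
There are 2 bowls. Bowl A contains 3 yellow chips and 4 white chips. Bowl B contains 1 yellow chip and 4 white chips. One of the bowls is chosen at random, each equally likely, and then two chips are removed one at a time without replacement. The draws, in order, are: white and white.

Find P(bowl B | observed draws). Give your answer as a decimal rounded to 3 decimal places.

0.677

Compute the likelihood of the observed sequence for each case: P(data | bowl A) = (4/7)(3/6) = 2/7; P(data | bowl B) = (4/5)(3/4) = 3/5.
The prior-weighted likelihoods are 1/2 · 2/7 = 1/7, 1/2 · 3/5 = 3/10; summing to 31/70.
So P(bowl B | data) = (3/10) / (31/70) = 21/31.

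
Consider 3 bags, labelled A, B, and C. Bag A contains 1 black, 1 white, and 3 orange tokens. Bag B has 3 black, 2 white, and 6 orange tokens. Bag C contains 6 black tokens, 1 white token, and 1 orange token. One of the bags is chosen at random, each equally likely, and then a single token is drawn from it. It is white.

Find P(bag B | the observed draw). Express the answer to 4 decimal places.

0.3587

The likelihood of this draw under each hypothesis: P(data | bag A) = (1/5) = 0.2; P(data | bag B) = (2/11) = 0.18182; P(data | bag C) = (1/8) = 0.125.
The prior-weighted likelihoods are 1/3 · 0.2 = 0.066667, 1/3 · 0.18182 = 0.060606, 1/3 · 0.125 = 0.041667; with total 0.16894.
So P(bag B | data) = (0.060606) / (0.16894) = 0.35874.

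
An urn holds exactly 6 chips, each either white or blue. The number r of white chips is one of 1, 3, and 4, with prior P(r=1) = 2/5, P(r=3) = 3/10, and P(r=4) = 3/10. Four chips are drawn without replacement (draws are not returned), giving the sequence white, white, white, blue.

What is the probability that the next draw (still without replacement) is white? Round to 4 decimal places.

Compute the likelihood of the observed sequence for each case: P(data | r = 1) = (1/6)(0/5) = 0; P(data | r = 3) = (3/6)(2/5)(1/4)(3/3) = 1/20; P(data | r = 4) = (4/6)(3/5)(2/4)(2/3) = 2/15.
Multiplying each by its prior: 2/5 · 0 = 0, 3/10 · 1/20 = 3/200, 3/10 · 2/15 = 1/25; these sum to 11/200.
Dividing through by the total gives posterior P(r = 1 | data) = 0, P(r = 3 | data) = 3/11, P(r = 4 | data) = 8/11.
So P(white next | data) = Σ P(white next | H) P(H | data) = (0)(3/11) + (1/2)(8/11) = 4/11.

0.3636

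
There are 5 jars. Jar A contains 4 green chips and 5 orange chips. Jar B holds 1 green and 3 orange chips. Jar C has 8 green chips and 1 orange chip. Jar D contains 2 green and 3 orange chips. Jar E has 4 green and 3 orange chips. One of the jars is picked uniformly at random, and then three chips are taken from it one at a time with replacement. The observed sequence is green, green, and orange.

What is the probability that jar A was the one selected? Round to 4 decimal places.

0.2285

For each hypothesis, P(data | H) works out to: P(data | jar A) = (4/9)(4/9)(5/9) = 0.10974; P(data | jar B) = (1/4)(1/4)(3/4) = 0.046875; P(data | jar C) = (8/9)(8/9)(1/9) = 0.087791; P(data | jar D) = (2/5)(2/5)(3/5) = 0.096; P(data | jar E) = (4/7)(4/7)(3/7) = 0.13994.
Weighting by the prior gives 1/5 · 0.10974 = 0.021948, 1/5 · 0.046875 = 0.009375, 1/5 · 0.087791 = 0.017558, 1/5 · 0.096 = 0.0192, 1/5 · 0.13994 = 0.027988; with total 0.09607.
By Bayes' rule, P(jar A | data) = (0.021948) / (0.09607) = 0.22846.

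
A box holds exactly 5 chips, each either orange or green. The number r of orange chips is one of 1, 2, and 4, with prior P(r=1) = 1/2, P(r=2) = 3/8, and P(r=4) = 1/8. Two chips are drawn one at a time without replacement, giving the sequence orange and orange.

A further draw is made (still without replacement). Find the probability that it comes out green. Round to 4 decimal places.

0.5556

Under each hypothesis, the probability of the observed sequence is: P(data | r = 1) = (1/5)(0/4) = 0; P(data | r = 2) = (2/5)(1/4) = 1/10; P(data | r = 4) = (4/5)(3/4) = 3/5.
Multiplying each by its prior: 1/2 · 0 = 0, 3/8 · 1/10 = 3/80, 1/8 · 3/5 = 3/40; these sum to 9/80.
Normalising, the posterior is P(r = 1 | data) = 0, P(r = 2 | data) = 1/3, P(r = 4 | data) = 2/3.
The predictive probability is P(green next | data) = (1)(1/3) + (1/3)(2/3) = 5/9.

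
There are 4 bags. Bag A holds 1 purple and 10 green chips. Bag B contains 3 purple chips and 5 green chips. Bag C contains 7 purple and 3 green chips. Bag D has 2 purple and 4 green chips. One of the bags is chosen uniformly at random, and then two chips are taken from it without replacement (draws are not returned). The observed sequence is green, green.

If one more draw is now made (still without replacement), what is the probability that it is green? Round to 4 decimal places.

The likelihood of the observed sequence under each hypothesis: P(data | bag A) = (10/11)(9/10) = 0.81818; P(data | bag B) = (5/8)(4/7) = 0.35714; P(data | bag C) = (3/10)(2/9) = 0.066667; P(data | bag D) = (4/6)(3/5) = 0.4.
Weighting by the prior gives 1/4 · 0.81818 = 0.20455, 1/4 · 0.35714 = 0.089286, 1/4 · 0.066667 = 0.016667, 1/4 · 0.4 = 0.1; with total 0.4105.
Dividing through by the total gives posterior P(bag A | data) = 0.49829, P(bag B | data) = 0.21751, P(bag C | data) = 0.040601, P(bag D | data) = 0.24361.
The predictive probability is P(green next | data) = (8/9)(0.49829) + (1/2)(0.21751) + (1/8)(0.040601) + (1/2)(0.24361) = 0.67855.

0.6786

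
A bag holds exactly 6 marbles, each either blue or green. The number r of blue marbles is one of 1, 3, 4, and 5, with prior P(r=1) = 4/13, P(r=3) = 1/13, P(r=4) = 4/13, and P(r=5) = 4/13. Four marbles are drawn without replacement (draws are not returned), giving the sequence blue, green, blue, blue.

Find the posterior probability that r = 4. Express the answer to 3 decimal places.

0.427

For each hypothesis, P(data | H) works out to: P(data | r = 1) = (1/6)(5/5)(0/4) = 0; P(data | r = 3) = (3/6)(3/5)(2/4)(1/3) = 1/20; P(data | r = 4) = (4/6)(2/5)(3/4)(2/3) = 2/15; P(data | r = 5) = (5/6)(1/5)(4/4)(3/3) = 1/6.
Weighting by the prior gives 4/13 · 0 = 0, 1/13 · 1/20 = 1/260, 4/13 · 2/15 = 8/195, 4/13 · 1/6 = 2/39; summing to 5/52.
Hence P(r = 4 | data) = (8/195) / (5/52) = 32/75.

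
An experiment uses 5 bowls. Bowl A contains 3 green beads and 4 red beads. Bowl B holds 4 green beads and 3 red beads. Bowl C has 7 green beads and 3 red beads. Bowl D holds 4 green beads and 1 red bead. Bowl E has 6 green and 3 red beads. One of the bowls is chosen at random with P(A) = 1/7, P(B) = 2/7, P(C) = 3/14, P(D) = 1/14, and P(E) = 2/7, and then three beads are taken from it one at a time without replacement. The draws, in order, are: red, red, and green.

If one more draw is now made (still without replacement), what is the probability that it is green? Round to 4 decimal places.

Under each hypothesis, the probability of the observed sequence is: P(data | bowl A) = (4/7)(3/6)(3/5) = 0.17143; P(data | bowl B) = (3/7)(2/6)(4/5) = 0.11429; P(data | bowl C) = (3/10)(2/9)(7/8) = 0.058333; P(data | bowl D) = (1/5)(0/4) = 0; P(data | bowl E) = (3/9)(2/8)(6/7) = 0.071429.
Weighting by the prior gives 1/7 · 0.17143 = 0.02449, 2/7 · 0.11429 = 0.032653, 3/14 · 0.058333 = 0.0125, 1/14 · 0 = 0, 2/7 · 0.071429 = 0.020408; these sum to 0.090051.
Dividing through by the total gives posterior P(bowl A | data) = 0.27195, P(bowl B | data) = 0.36261, P(bowl C | data) = 0.13881, P(bowl D | data) = 0, P(bowl E | data) = 0.22663.
Averaging over the posterior, P(green next | data) = (1/2)(0.27195) + (3/4)(0.36261) + (6/7)(0.13881) + (5/6)(0.22663) = 0.71577.

0.7158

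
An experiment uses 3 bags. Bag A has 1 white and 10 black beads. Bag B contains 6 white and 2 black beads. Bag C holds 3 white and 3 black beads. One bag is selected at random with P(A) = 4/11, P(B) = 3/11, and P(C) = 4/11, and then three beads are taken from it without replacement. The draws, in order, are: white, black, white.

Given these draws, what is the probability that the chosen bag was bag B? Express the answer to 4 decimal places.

0.4717

Compute the likelihood of the observed sequence for each case: P(data | bag A) = (1/11)(10/10)(0/9) = 0; P(data | bag B) = (6/8)(2/7)(5/6) = 0.17857; P(data | bag C) = (3/6)(3/5)(2/4) = 0.15.
Weighting by the prior gives 4/11 · 0 = 0, 3/11 · 0.17857 = 0.048701, 4/11 · 0.15 = 0.054545; these sum to 0.10325.
Therefore the posterior P(bag B | data) = (0.048701) / (0.10325) = 0.4717.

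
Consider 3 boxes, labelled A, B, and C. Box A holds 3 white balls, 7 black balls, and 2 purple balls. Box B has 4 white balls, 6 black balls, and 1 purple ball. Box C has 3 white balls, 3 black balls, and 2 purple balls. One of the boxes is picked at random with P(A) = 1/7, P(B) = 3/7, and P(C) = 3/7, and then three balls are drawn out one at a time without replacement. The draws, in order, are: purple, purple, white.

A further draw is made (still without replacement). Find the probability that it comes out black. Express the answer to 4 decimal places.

0.6139

The likelihood of the observed sequence under each hypothesis: P(data | box A) = (2/12)(1/11)(3/10) = 0.0045455; P(data | box B) = (1/11)(0/10) = 0; P(data | box C) = (2/8)(1/7)(3/6) = 0.017857.
Weighting by the prior gives 1/7 · 0.0045455 = 0.00064935, 3/7 · 0 = 0, 3/7 · 0.017857 = 0.0076531; summing to 0.0083024.
The posterior is then P(box A | data) = 0.078212, P(box B | data) = 0, P(box C | data) = 0.92179.
The predictive probability is P(black next | data) = (7/9)(0.078212) + (3/5)(0.92179) = 0.6139.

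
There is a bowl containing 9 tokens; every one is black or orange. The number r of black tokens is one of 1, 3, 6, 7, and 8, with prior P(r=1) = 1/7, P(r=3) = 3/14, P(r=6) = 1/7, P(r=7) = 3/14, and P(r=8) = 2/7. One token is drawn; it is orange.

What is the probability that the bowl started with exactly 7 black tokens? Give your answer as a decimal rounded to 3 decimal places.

0.120

Under each hypothesis, the probability of this draw is: P(data | r = 1) = (8/9) = 8/9; P(data | r = 3) = (6/9) = 2/3; P(data | r = 6) = (3/9) = 1/3; P(data | r = 7) = (2/9) = 2/9; P(data | r = 8) = (1/9) = 1/9.
The prior-weighted likelihoods are 1/7 · 8/9 = 8/63, 3/14 · 2/3 = 1/7, 1/7 · 1/3 = 1/21, 3/14 · 2/9 = 1/21, 2/7 · 1/9 = 2/63; summing to 25/63.
Hence P(r = 7 | data) = (1/21) / (25/63) = 3/25.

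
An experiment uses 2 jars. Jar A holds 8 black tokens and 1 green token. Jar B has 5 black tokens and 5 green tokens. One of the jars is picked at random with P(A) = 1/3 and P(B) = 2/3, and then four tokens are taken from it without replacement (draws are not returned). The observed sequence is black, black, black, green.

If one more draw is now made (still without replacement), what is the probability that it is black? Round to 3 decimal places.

The likelihood of the observed sequence under each hypothesis: P(data | jar A) = (8/9)(7/8)(6/7)(1/6) = 1/9; P(data | jar B) = (5/10)(4/9)(3/8)(5/7) = 5/84.
Multiplying each by its prior: 1/3 · 1/9 = 1/27, 2/3 · 5/84 = 5/126; with total 29/378.
Normalising, the posterior is P(jar A | data) = 14/29, P(jar B | data) = 15/29.
The predictive probability is P(black next | data) = (1)(14/29) + (1/3)(15/29) = 19/29.

0.655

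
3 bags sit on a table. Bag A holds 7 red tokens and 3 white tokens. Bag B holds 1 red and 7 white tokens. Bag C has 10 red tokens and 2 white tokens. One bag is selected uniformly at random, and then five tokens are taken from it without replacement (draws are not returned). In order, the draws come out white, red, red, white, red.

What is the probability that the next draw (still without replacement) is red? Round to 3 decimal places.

Compute the likelihood of the observed sequence for each case: P(data | bag A) = (3/10)(7/9)(6/8)(2/7)(5/6) = 1/24; P(data | bag B) = (7/8)(1/7)(0/6) = 0; P(data | bag C) = (2/12)(10/11)(9/10)(1/9)(8/8) = 1/66.
The prior-weighted likelihoods are 1/3 · 1/24 = 1/72, 1/3 · 0 = 0, 1/3 · 1/66 = 1/198; with total 5/264.
Dividing through by the total gives posterior P(bag A | data) = 11/15, P(bag B | data) = 0, P(bag C | data) = 4/15.
So P(red next | data) = Σ P(red next | H) P(H | data) = (4/5)(11/15) + (1)(4/15) = 64/75.

0.853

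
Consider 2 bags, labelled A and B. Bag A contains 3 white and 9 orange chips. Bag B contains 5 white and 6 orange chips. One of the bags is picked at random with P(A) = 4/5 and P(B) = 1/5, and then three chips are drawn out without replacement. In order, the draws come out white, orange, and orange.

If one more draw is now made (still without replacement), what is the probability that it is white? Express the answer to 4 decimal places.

0.2744

Compute the likelihood of the observed sequence for each case: P(data | bag A) = (3/12)(9/11)(8/10) = 9/55; P(data | bag B) = (5/11)(6/10)(5/9) = 5/33.
Multiplying each by its prior: 4/5 · 9/55 = 36/275, 1/5 · 5/33 = 1/33; summing to 133/825.
Dividing through by the total gives posterior P(bag A | data) = 108/133, P(bag B | data) = 25/133.
So P(white next | data) = Σ P(white next | H) P(H | data) = (2/9)(108/133) + (1/2)(25/133) = 73/266.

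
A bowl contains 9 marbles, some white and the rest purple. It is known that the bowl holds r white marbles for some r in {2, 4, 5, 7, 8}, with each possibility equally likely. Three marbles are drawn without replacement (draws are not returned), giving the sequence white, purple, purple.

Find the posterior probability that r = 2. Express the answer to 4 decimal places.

For each hypothesis, P(data | H) works out to: P(data | r = 2) = (2/9)(7/8)(6/7) = 1/6; P(data | r = 4) = (4/9)(5/8)(4/7) = 10/63; P(data | r = 5) = (5/9)(4/8)(3/7) = 5/42; P(data | r = 7) = (7/9)(2/8)(1/7) = 1/36; P(data | r = 8) = (8/9)(1/8)(0/7) = 0.
The prior-weighted likelihoods are 1/5 · 1/6 = 1/30, 1/5 · 10/63 = 2/63, 1/5 · 5/42 = 1/42, 1/5 · 1/36 = 1/180, 1/5 · 0 = 0; these sum to 17/180.
Hence P(r = 2 | data) = (1/30) / (17/180) = 6/17.

0.3529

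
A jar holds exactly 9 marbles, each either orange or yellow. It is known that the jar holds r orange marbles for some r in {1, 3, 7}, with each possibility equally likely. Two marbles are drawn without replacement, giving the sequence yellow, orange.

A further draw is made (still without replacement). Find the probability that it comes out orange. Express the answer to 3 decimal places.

For each hypothesis, P(data | H) works out to: P(data | r = 1) = (8/9)(1/8) = 1/9; P(data | r = 3) = (6/9)(3/8) = 1/4; P(data | r = 7) = (2/9)(7/8) = 7/36.
The prior-weighted likelihoods are 1/3 · 1/9 = 1/27, 1/3 · 1/4 = 1/12, 1/3 · 7/36 = 7/108; summing to 5/27.
The posterior is then P(r = 1 | data) = 1/5, P(r = 3 | data) = 9/20, P(r = 7 | data) = 7/20.
The predictive probability is P(orange next | data) = (0)(1/5) + (2/7)(9/20) + (6/7)(7/20) = 3/7.

0.429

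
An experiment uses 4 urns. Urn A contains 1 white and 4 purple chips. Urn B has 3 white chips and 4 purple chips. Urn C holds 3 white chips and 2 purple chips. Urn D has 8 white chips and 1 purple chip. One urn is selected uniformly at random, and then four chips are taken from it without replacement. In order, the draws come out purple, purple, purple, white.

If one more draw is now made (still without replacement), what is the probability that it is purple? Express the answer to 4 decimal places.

Under each hypothesis, the probability of the observed sequence is: P(data | urn A) = (4/5)(3/4)(2/3)(1/2) = 1/5; P(data | urn B) = (4/7)(3/6)(2/5)(3/4) = 3/35; P(data | urn C) = (2/5)(1/4)(0/3) = 0; P(data | urn D) = (1/9)(0/8) = 0.
Weighting by the prior gives 1/4 · 1/5 = 1/20, 1/4 · 3/35 = 3/140, 1/4 · 0 = 0, 1/4 · 0 = 0; these sum to 1/14.
Normalising, the posterior is P(urn A | data) = 7/10, P(urn B | data) = 3/10, P(urn C | data) = 0, P(urn D | data) = 0.
The predictive probability is P(purple next | data) = (1)(7/10) + (1/3)(3/10) = 4/5.

0.8000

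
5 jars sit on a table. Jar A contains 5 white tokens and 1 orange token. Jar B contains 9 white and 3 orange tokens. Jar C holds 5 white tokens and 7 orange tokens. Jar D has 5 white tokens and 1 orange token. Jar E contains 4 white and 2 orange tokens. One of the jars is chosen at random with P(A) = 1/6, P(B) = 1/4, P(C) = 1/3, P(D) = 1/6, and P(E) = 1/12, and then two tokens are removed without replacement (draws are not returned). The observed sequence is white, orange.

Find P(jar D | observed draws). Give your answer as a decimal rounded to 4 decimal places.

Under each hypothesis, the probability of the observed sequence is: P(data | jar A) = (5/6)(1/5) = 0.16667; P(data | jar B) = (9/12)(3/11) = 0.20455; P(data | jar C) = (5/12)(7/11) = 0.26515; P(data | jar D) = (5/6)(1/5) = 0.16667; P(data | jar E) = (4/6)(2/5) = 0.26667.
The prior-weighted likelihoods are 1/6 · 0.16667 = 0.027778, 1/4 · 0.20455 = 0.051136, 1/3 · 0.26515 = 0.088384, 1/6 · 0.16667 = 0.027778, 1/12 · 0.26667 = 0.022222; with total 0.2173.
Hence P(jar D | data) = (0.027778) / (0.2173) = 0.12783.

0.1278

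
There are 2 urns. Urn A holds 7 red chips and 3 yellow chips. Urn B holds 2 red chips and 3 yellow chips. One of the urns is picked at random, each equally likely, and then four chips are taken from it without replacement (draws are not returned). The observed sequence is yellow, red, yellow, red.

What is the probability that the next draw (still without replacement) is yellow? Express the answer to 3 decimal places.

0.722

The likelihood of the observed sequence under each hypothesis: P(data | urn A) = (3/10)(7/9)(2/8)(6/7) = 1/20; P(data | urn B) = (3/5)(2/4)(2/3)(1/2) = 1/10.
The prior-weighted likelihoods are 1/2 · 1/20 = 1/40, 1/2 · 1/10 = 1/20; summing to 3/40.
Dividing through by the total gives posterior P(urn A | data) = 1/3, P(urn B | data) = 2/3.
So P(yellow next | data) = Σ P(yellow next | H) P(H | data) = (1/6)(1/3) + (1)(2/3) = 13/18.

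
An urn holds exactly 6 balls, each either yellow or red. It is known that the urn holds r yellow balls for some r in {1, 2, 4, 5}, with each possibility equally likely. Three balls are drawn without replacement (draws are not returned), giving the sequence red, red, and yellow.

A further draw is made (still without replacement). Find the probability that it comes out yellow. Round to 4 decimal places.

For each hypothesis, P(data | H) works out to: P(data | r = 1) = (5/6)(4/5)(1/4) = 1/6; P(data | r = 2) = (4/6)(3/5)(2/4) = 1/5; P(data | r = 4) = (2/6)(1/5)(4/4) = 1/15; P(data | r = 5) = (1/6)(0/5) = 0.
Weighting by the prior gives 1/4 · 1/6 = 1/24, 1/4 · 1/5 = 1/20, 1/4 · 1/15 = 1/60, 1/4 · 0 = 0; these sum to 13/120.
Normalising, the posterior is P(r = 1 | data) = 5/13, P(r = 2 | data) = 6/13, P(r = 4 | data) = 2/13, P(r = 5 | data) = 0.
Averaging over the posterior, P(yellow next | data) = (0)(5/13) + (1/3)(6/13) + (1)(2/13) = 4/13.

0.3077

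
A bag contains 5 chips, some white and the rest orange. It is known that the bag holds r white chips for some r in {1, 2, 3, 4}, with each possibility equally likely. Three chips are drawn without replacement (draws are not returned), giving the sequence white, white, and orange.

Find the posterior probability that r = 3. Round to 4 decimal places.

The likelihood of the observed sequence under each hypothesis: P(data | r = 1) = (1/5)(0/4) = 0; P(data | r = 2) = (2/5)(1/4)(3/3) = 1/10; P(data | r = 3) = (3/5)(2/4)(2/3) = 1/5; P(data | r = 4) = (4/5)(3/4)(1/3) = 1/5.
Weighting by the prior gives 1/4 · 0 = 0, 1/4 · 1/10 = 1/40, 1/4 · 1/5 = 1/20, 1/4 · 1/5 = 1/20; with total 1/8.
Therefore the posterior P(r = 3 | data) = (1/20) / (1/8) = 2/5.

0.4000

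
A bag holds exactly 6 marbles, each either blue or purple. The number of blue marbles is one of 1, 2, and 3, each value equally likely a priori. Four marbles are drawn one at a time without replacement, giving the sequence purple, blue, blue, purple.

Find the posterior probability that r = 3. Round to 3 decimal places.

0.600

For each hypothesis, P(data | H) works out to: P(data | r = 1) = (5/6)(1/5)(0/4) = 0; P(data | r = 2) = (4/6)(2/5)(1/4)(3/3) = 1/15; P(data | r = 3) = (3/6)(3/5)(2/4)(2/3) = 1/10.
The prior-weighted likelihoods are 1/3 · 0 = 0, 1/3 · 1/15 = 1/45, 1/3 · 1/10 = 1/30; with total 1/18.
Hence P(r = 3 | data) = (1/30) / (1/18) = 3/5.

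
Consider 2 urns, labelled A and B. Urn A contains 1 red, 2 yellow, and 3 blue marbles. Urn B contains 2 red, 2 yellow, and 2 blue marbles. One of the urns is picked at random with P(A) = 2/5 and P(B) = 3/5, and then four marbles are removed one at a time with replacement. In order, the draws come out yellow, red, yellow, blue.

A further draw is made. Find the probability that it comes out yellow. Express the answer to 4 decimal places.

0.3333

For each hypothesis, P(data | H) works out to: P(data | urn A) = (2/6)(1/6)(2/6)(3/6) = 1/108; P(data | urn B) = (2/6)(2/6)(2/6)(2/6) = 1/81.
The prior-weighted likelihoods are 2/5 · 1/108 = 1/270, 3/5 · 1/81 = 1/135; these sum to 1/90.
Normalising, the posterior is P(urn A | data) = 1/3, P(urn B | data) = 2/3.
Averaging over the posterior, P(yellow next | data) = (1/3)(1/3) + (1/3)(2/3) = 1/3.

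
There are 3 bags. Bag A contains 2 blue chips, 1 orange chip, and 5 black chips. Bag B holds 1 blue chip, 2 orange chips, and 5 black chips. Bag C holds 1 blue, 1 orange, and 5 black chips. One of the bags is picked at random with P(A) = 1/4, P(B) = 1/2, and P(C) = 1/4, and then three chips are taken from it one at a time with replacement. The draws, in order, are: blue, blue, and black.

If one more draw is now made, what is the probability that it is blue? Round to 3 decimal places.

Compute the likelihood of the observed sequence for each case: P(data | bag A) = (2/8)(2/8)(5/8) = 0.039062; P(data | bag B) = (1/8)(1/8)(5/8) = 0.0097656; P(data | bag C) = (1/7)(1/7)(5/7) = 0.014577.
The prior-weighted likelihoods are 1/4 · 0.039062 = 0.0097656, 1/2 · 0.0097656 = 0.0048828, 1/4 · 0.014577 = 0.0036443; these sum to 0.018293.
The posterior is then P(bag A | data) = 0.53385, P(bag B | data) = 0.26693, P(bag C | data) = 0.19922.
So P(blue next | data) = Σ P(blue next | H) P(H | data) = (1/4)(0.53385) + (1/8)(0.26693) + (1/7)(0.19922) = 0.19529.

0.195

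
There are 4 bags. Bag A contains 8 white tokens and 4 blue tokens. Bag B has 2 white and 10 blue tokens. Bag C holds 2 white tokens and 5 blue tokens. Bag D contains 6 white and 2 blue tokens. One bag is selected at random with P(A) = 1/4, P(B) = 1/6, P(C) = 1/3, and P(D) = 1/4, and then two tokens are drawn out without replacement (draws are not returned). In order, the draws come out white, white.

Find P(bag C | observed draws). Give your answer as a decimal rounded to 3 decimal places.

0.061

For each hypothesis, P(data | H) works out to: P(data | bag A) = (8/12)(7/11) = 0.42424; P(data | bag B) = (2/12)(1/11) = 0.015152; P(data | bag C) = (2/7)(1/6) = 0.047619; P(data | bag D) = (6/8)(5/7) = 0.53571.
Multiplying each by its prior: 1/4 · 0.42424 = 0.10606, 1/6 · 0.015152 = 0.0025253, 1/3 · 0.047619 = 0.015873, 1/4 · 0.53571 = 0.13393; with total 0.25839.
Therefore the posterior P(bag C | data) = (0.015873) / (0.25839) = 0.061431.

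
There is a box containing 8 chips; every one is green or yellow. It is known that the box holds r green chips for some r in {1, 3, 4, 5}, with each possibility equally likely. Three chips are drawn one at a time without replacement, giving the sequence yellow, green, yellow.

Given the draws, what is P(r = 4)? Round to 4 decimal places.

For each hypothesis, P(data | H) works out to: P(data | r = 1) = (7/8)(1/7)(6/6) = 1/8; P(data | r = 3) = (5/8)(3/7)(4/6) = 5/28; P(data | r = 4) = (4/8)(4/7)(3/6) = 1/7; P(data | r = 5) = (3/8)(5/7)(2/6) = 5/56.
Multiplying each by its prior: 1/4 · 1/8 = 1/32, 1/4 · 5/28 = 5/112, 1/4 · 1/7 = 1/28, 1/4 · 5/56 = 5/224; summing to 15/112.
By Bayes' rule, P(r = 4 | data) = (1/28) / (15/112) = 4/15.

0.2667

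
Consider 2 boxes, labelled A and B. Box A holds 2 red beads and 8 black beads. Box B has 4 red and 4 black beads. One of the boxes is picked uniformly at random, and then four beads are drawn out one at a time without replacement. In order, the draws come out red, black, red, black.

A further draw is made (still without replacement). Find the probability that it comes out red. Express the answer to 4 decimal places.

0.3971

The likelihood of the observed sequence under each hypothesis: P(data | box A) = (2/10)(8/9)(1/8)(7/7) = 1/45; P(data | box B) = (4/8)(4/7)(3/6)(3/5) = 3/35.
Multiplying each by its prior: 1/2 · 1/45 = 1/90, 1/2 · 3/35 = 3/70; these sum to 17/315.
The posterior is then P(box A | data) = 7/34, P(box B | data) = 27/34.
Averaging over the posterior, P(red next | data) = (0)(7/34) + (1/2)(27/34) = 27/68.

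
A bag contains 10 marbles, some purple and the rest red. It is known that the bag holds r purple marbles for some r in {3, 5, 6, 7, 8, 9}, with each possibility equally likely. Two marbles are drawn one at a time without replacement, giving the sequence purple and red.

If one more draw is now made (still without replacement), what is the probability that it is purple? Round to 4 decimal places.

Compute the likelihood of the observed sequence for each case: P(data | r = 3) = (3/10)(7/9) = 7/30; P(data | r = 5) = (5/10)(5/9) = 5/18; P(data | r = 6) = (6/10)(4/9) = 4/15; P(data | r = 7) = (7/10)(3/9) = 7/30; P(data | r = 8) = (8/10)(2/9) = 8/45; P(data | r = 9) = (9/10)(1/9) = 1/10.
The prior-weighted likelihoods are 1/6 · 7/30 = 7/180, 1/6 · 5/18 = 5/108, 1/6 · 4/15 = 2/45, 1/6 · 7/30 = 7/180, 1/6 · 8/45 = 4/135, 1/6 · 1/10 = 1/60; these sum to 29/135.
Normalising, the posterior is P(r = 3 | data) = 21/116, P(r = 5 | data) = 25/116, P(r = 6 | data) = 6/29, P(r = 7 | data) = 21/116, P(r = 8 | data) = 4/29, P(r = 9 | data) = 9/116.
The predictive probability is P(purple next | data) = (1/4)(21/116) + (1/2)(25/116) + (5/8)(6/29) + (3/4)(21/116) + (7/8)(4/29) + (1)(9/116) = 143/232.

0.6164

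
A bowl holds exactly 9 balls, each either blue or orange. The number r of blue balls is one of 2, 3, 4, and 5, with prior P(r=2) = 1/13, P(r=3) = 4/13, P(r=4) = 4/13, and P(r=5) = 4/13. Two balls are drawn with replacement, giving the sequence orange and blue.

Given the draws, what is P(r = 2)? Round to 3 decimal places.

0.057

The likelihood of the observed sequence under each hypothesis: P(data | r = 2) = (7/9)(2/9) = 0.17284; P(data | r = 3) = (6/9)(3/9) = 0.22222; P(data | r = 4) = (5/9)(4/9) = 0.24691; P(data | r = 5) = (4/9)(5/9) = 0.24691.
The prior-weighted likelihoods are 1/13 · 0.17284 = 0.013295, 4/13 · 0.22222 = 0.068376, 4/13 · 0.24691 = 0.075973, 4/13 · 0.24691 = 0.075973; summing to 0.23362.
Therefore the posterior P(r = 2 | data) = (0.013295) / (0.23362) = 0.056911.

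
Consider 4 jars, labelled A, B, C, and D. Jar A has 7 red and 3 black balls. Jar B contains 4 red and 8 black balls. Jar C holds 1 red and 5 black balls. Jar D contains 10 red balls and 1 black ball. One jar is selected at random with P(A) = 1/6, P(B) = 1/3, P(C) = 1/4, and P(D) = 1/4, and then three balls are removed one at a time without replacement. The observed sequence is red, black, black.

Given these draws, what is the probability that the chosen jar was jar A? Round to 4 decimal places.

Compute the likelihood of the observed sequence for each case: P(data | jar A) = (7/10)(3/9)(2/8) = 7/120; P(data | jar B) = (4/12)(8/11)(7/10) = 28/165; P(data | jar C) = (1/6)(5/5)(4/4) = 1/6; P(data | jar D) = (10/11)(1/10)(0/9) = 0.
Multiplying each by its prior: 1/6 · 7/120 = 7/720, 1/3 · 28/165 = 28/495, 1/4 · 1/6 = 1/24, 1/4 · 0 = 0; these sum to 19/176.
By Bayes' rule, P(jar A | data) = (7/720) / (19/176) = 77/855.

0.0901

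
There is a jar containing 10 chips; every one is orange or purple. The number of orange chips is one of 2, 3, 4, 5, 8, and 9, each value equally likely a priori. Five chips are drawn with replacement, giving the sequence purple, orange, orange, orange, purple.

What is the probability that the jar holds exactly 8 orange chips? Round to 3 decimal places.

For each hypothesis, P(data | H) works out to: P(data | r = 2) = (8/10)(2/10)(2/10)(2/10)(8/10) = 0.00512; P(data | r = 3) = (7/10)(3/10)(3/10)(3/10)(7/10) = 0.01323; P(data | r = 4) = (6/10)(4/10)(4/10)(4/10)(6/10) = 0.02304; P(data | r = 5) = (5/10)(5/10)(5/10)(5/10)(5/10) = 0.03125; P(data | r = 8) = (2/10)(8/10)(8/10)(8/10)(2/10) = 0.02048; P(data | r = 9) = (1/10)(9/10)(9/10)(9/10)(1/10) = 0.00729.
Multiplying each by its prior: 1/6 · 0.00512 = 0.00085333, 1/6 · 0.01323 = 0.002205, 1/6 · 0.02304 = 0.00384, 1/6 · 0.03125 = 0.0052083, 1/6 · 0.02048 = 0.0034133, 1/6 · 0.00729 = 0.001215; summing to 0.016735.
By Bayes' rule, P(r = 8 | data) = (0.0034133) / (0.016735) = 0.20396.

0.204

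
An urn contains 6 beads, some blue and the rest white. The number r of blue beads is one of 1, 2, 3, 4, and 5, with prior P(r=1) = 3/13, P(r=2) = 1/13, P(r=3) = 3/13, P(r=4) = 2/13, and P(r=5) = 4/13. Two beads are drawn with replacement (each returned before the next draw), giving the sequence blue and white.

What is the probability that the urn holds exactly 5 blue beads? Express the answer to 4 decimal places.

Compute the likelihood of the observed sequence for each case: P(data | r = 1) = (1/6)(5/6) = 5/36; P(data | r = 2) = (2/6)(4/6) = 2/9; P(data | r = 3) = (3/6)(3/6) = 1/4; P(data | r = 4) = (4/6)(2/6) = 2/9; P(data | r = 5) = (5/6)(1/6) = 5/36.
Weighting by the prior gives 3/13 · 5/36 = 5/156, 1/13 · 2/9 = 2/117, 3/13 · 1/4 = 3/52, 2/13 · 2/9 = 4/117, 4/13 · 5/36 = 5/117; with total 43/234.
By Bayes' rule, P(r = 5 | data) = (5/117) / (43/234) = 10/43.

0.2326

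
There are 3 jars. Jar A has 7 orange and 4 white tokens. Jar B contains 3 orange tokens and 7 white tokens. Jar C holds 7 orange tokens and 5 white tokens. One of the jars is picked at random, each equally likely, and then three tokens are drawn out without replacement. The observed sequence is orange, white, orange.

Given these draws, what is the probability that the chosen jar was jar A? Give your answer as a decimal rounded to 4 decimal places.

0.4384

Compute the likelihood of the observed sequence for each case: P(data | jar A) = (7/11)(4/10)(6/9) = 0.1697; P(data | jar B) = (3/10)(7/9)(2/8) = 0.058333; P(data | jar C) = (7/12)(5/11)(6/10) = 0.15909.
Weighting by the prior gives 1/3 · 0.1697 = 0.056566, 1/3 · 0.058333 = 0.019444, 1/3 · 0.15909 = 0.05303; with total 0.12904.
By Bayes' rule, P(jar A | data) = (0.056566) / (0.12904) = 0.43836.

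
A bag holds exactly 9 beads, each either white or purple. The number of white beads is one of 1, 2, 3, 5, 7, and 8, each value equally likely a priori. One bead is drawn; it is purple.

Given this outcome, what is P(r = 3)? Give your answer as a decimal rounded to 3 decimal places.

0.214

For each hypothesis, P(data | H) works out to: P(data | r = 1) = (8/9) = 8/9; P(data | r = 2) = (7/9) = 7/9; P(data | r = 3) = (6/9) = 2/3; P(data | r = 5) = (4/9) = 4/9; P(data | r = 7) = (2/9) = 2/9; P(data | r = 8) = (1/9) = 1/9.
The prior-weighted likelihoods are 1/6 · 8/9 = 4/27, 1/6 · 7/9 = 7/54, 1/6 · 2/3 = 1/9, 1/6 · 4/9 = 2/27, 1/6 · 2/9 = 1/27, 1/6 · 1/9 = 1/54; these sum to 14/27.
Therefore the posterior P(r = 3 | data) = (1/9) / (14/27) = 3/14.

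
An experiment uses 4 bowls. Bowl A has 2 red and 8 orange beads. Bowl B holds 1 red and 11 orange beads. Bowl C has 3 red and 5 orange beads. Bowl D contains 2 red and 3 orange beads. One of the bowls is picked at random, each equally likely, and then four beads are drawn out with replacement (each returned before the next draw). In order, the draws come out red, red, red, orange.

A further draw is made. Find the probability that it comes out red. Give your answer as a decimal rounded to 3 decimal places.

The likelihood of the observed sequence under each hypothesis: P(data | bowl A) = (2/10)(2/10)(2/10)(8/10) = 0.0064; P(data | bowl B) = (1/12)(1/12)(1/12)(11/12) = 0.00053048; P(data | bowl C) = (3/8)(3/8)(3/8)(5/8) = 0.032959; P(data | bowl D) = (2/5)(2/5)(2/5)(3/5) = 0.0384.
The prior-weighted likelihoods are 1/4 · 0.0064 = 0.0016, 1/4 · 0.00053048 = 0.00013262, 1/4 · 0.032959 = 0.0082397, 1/4 · 0.0384 = 0.0096; with total 0.019572.
Normalising, the posterior is P(bowl A | data) = 0.081748, P(bowl B | data) = 0.0067759, P(bowl C | data) = 0.42099, P(bowl D | data) = 0.49049.
The predictive probability is P(red next | data) = (1/5)(0.081748) + (1/12)(0.0067759) + (3/8)(0.42099) + (2/5)(0.49049) = 0.37098.

0.371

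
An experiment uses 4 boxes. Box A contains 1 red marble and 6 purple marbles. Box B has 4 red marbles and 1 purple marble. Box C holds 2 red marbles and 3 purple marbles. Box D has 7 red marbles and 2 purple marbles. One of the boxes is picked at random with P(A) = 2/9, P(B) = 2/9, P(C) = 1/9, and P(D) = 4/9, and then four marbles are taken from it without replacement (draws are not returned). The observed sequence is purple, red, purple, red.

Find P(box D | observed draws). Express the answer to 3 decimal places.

0.526

Compute the likelihood of the observed sequence for each case: P(data | box A) = (6/7)(1/6)(5/5)(0/4) = 0; P(data | box B) = (1/5)(4/4)(0/3) = 0; P(data | box C) = (3/5)(2/4)(2/3)(1/2) = 1/10; P(data | box D) = (2/9)(7/8)(1/7)(6/6) = 1/36.
Multiplying each by its prior: 2/9 · 0 = 0, 2/9 · 0 = 0, 1/9 · 1/10 = 1/90, 4/9 · 1/36 = 1/81; these sum to 19/810.
By Bayes' rule, P(box D | data) = (1/81) / (19/810) = 10/19.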